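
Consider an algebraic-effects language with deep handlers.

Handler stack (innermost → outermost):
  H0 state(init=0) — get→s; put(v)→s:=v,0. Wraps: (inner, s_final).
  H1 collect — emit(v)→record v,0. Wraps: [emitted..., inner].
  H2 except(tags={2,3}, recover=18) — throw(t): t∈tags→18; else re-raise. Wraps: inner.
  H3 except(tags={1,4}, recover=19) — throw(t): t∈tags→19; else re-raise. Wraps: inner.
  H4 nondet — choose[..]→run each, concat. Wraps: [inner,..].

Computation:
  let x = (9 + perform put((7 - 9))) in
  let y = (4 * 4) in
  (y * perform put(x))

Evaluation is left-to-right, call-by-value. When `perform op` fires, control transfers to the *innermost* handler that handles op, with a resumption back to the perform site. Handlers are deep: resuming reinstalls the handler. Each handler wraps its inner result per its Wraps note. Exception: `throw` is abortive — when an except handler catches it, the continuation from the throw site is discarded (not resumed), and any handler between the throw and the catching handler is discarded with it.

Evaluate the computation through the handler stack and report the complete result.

Answer: [[(0, 9)]]

Step-by-step:
put(-2) @ H0 ⇒ s:=-2
put(9) @ H0 ⇒ s:=9
H0 returns (0, 9)
H1 returns [(0, 9)]
H2 returns [(0, 9)]
H3 returns [(0, 9)]
H4 returns [[(0, 9)]]
= [[(0, 9)]]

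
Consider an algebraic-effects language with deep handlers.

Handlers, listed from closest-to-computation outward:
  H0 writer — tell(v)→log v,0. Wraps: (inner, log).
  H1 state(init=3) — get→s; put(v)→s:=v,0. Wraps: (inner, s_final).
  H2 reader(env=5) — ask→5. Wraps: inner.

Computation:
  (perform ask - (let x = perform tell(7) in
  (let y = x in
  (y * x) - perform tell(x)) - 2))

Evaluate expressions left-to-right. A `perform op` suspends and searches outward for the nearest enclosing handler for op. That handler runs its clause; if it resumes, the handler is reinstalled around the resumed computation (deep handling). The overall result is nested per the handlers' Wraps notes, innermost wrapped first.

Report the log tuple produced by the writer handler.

Step-by-step:
ask @ H2 ⇒ 5
tell(7) @ H0 ⇒ log+=7
tell(0) @ H0 ⇒ log+=0
H0 returns (7, (7, 0))
H1 returns ((7, (7, 0)), 3)
H2 returns ((7, (7, 0)), 3)
= ((7, (7, 0)), 3)

Answer: (7, 0)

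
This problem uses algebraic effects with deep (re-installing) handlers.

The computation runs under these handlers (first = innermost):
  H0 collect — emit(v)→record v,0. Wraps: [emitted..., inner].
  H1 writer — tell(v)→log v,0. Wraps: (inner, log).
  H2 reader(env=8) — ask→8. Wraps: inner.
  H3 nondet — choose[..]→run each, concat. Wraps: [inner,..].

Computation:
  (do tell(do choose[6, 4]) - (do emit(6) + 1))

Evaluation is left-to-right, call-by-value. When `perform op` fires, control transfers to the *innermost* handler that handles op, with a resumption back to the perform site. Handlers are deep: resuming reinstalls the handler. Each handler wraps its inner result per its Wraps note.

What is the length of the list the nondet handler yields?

Working:
choose[6, 4] @ H3
  branch[0] choose=6:
    tell(6) @ H1 ⇒ log+=6
    emit(6) @ H0 ⇒ out+=6
    H0 returns [6, -1]
    H1 returns ([6, -1], (6))
    H2 returns ([6, -1], (6))
    H3 returns [([6, -1], (6))]
  branch[1] choose=4:
    tell(4) @ H1 ⇒ log+=4
    emit(6) @ H0 ⇒ out+=6
    H0 returns [6, -1]
    H1 returns ([6, -1], (4))
    H2 returns ([6, -1], (4))
    H3 returns [([6, -1], (4))]
= [([6, -1], (6)), ([6, -1], (4))]

Answer: 2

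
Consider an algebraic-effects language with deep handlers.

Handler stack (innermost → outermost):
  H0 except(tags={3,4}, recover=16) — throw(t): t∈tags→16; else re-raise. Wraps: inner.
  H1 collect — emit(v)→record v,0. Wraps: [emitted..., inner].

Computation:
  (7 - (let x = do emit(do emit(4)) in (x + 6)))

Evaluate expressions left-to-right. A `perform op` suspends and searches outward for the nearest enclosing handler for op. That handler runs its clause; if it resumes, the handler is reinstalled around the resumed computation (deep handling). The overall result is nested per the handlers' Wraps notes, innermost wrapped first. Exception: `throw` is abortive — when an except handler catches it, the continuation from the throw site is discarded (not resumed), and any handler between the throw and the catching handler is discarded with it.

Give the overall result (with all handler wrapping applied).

Working:
emit(4) @ H1 ⇒ out+=4
emit(0) @ H1 ⇒ out+=0
H0 returns 1
H1 returns [4, 0, 1]
= [4, 0, 1]

Answer: [4, 0, 1]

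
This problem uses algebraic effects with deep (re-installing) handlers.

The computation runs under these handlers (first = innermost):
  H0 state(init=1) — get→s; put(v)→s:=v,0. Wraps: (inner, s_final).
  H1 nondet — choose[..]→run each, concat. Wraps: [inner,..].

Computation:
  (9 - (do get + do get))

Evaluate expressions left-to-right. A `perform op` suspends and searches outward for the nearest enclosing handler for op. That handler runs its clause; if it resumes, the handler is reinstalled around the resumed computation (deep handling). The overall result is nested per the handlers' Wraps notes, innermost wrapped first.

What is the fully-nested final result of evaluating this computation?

Answer: [(7, 1)]

Evaluation trace:
get @ H0 ⇒ 1
get @ H0 ⇒ 1
H0 returns (7, 1)
H1 returns [(7, 1)]
= [(7, 1)]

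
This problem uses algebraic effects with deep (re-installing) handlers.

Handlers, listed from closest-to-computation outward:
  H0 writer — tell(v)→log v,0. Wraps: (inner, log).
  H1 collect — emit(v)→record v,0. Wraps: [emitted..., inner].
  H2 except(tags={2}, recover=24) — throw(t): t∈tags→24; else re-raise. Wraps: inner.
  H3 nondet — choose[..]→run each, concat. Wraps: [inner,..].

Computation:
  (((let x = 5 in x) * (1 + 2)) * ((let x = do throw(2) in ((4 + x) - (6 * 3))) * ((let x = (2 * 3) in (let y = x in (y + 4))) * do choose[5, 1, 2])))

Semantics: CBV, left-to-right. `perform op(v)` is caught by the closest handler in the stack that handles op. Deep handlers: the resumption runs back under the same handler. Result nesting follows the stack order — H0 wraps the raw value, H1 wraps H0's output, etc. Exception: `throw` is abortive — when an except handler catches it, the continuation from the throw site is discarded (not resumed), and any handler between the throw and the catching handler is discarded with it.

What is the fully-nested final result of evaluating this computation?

Answer: [24]

Working:
throw(2) @ H2 caught ⇒ 24
H3 returns [24]
= [24]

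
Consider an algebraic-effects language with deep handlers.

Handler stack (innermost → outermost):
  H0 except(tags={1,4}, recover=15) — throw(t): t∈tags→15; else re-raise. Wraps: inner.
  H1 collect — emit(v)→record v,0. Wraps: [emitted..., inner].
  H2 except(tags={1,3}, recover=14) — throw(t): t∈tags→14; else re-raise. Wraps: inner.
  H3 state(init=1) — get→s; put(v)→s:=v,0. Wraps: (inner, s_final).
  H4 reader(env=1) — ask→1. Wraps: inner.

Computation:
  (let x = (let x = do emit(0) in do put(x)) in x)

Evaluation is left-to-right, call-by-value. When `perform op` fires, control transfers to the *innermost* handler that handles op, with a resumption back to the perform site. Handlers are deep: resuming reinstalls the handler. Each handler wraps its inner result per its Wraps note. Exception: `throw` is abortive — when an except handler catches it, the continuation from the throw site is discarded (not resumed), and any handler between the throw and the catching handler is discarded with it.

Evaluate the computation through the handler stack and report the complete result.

Working:
emit(0) @ H1 ⇒ out+=0
put(0) @ H3 ⇒ s:=0
H0 returns 0
H1 returns [0, 0]
H2 returns [0, 0]
H3 returns ([0, 0], 0)
H4 returns ([0, 0], 0)
= ([0, 0], 0)

Answer: ([0, 0], 0)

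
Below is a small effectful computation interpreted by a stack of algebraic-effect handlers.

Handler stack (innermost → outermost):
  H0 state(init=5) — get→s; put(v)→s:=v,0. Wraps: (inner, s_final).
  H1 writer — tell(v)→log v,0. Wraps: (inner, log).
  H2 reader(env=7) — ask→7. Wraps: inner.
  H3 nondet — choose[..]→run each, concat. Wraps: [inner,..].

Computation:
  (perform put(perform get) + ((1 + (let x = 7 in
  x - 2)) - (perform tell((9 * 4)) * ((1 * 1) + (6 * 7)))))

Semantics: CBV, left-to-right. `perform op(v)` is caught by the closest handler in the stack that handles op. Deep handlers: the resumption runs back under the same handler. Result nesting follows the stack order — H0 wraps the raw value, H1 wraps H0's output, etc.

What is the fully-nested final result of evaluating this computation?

Answer: [((6, 5), (36))]

Working:
get @ H0 ⇒ 5
put(5) @ H0 ⇒ s:=5
tell(36) @ H1 ⇒ log+=36
H0 returns (6, 5)
H1 returns ((6, 5), (36))
H2 returns ((6, 5), (36))
H3 returns [((6, 5), (36))]
= [((6, 5), (36))]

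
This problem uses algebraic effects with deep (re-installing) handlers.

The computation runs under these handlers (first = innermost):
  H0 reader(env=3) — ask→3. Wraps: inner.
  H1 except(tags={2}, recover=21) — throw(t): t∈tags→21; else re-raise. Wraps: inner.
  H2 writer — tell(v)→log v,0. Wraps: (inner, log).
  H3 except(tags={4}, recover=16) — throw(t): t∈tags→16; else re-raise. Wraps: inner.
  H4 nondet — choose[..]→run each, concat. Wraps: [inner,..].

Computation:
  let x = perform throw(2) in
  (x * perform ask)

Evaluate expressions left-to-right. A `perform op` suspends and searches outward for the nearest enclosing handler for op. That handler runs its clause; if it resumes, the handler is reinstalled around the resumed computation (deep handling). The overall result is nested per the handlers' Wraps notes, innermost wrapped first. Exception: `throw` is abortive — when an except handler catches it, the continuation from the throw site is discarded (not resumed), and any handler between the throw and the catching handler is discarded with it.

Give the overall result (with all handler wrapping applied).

Answer: [(21, ())]

Working:
throw(2) @ H1 caught ⇒ 21
H2 returns (21, ())
H3 returns (21, ())
H4 returns [(21, ())]
= [(21, ())]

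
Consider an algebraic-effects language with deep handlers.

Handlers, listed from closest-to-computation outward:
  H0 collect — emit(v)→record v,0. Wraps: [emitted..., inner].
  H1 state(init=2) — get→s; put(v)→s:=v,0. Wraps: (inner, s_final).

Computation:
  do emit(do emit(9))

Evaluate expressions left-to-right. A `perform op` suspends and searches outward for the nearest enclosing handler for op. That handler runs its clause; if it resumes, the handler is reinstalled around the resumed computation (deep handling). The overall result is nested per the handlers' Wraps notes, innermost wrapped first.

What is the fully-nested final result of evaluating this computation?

Evaluation trace:
emit(9) @ H0 ⇒ out+=9
emit(0) @ H0 ⇒ out+=0
H0 returns [9, 0, 0]
H1 returns ([9, 0, 0], 2)
= ([9, 0, 0], 2)

Answer: ([9, 0, 0], 2)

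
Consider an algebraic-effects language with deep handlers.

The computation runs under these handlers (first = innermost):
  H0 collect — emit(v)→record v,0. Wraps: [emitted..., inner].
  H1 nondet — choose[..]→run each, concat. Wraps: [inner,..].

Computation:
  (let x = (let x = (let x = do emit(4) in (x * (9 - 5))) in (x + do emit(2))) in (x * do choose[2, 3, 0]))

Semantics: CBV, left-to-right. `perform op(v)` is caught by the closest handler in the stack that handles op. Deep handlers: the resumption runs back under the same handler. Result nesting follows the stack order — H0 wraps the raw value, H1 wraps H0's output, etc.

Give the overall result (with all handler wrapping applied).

Answer: [[4, 2, 0], [4, 2, 0], [4, 2, 0]]

Evaluation trace:
emit(4) @ H0 ⇒ out+=4
emit(2) @ H0 ⇒ out+=2
choose[2, 3, 0] @ H1
  branch[0] choose=2:
    H0 returns [4, 2, 0]
    H1 returns [[4, 2, 0]]
  branch[1] choose=3:
    H0 returns [4, 2, 0]
    H1 returns [[4, 2, 0]]
  branch[2] choose=0:
    H0 returns [4, 2, 0]
    H1 returns [[4, 2, 0]]
= [[4, 2, 0], [4, 2, 0], [4, 2, 0]]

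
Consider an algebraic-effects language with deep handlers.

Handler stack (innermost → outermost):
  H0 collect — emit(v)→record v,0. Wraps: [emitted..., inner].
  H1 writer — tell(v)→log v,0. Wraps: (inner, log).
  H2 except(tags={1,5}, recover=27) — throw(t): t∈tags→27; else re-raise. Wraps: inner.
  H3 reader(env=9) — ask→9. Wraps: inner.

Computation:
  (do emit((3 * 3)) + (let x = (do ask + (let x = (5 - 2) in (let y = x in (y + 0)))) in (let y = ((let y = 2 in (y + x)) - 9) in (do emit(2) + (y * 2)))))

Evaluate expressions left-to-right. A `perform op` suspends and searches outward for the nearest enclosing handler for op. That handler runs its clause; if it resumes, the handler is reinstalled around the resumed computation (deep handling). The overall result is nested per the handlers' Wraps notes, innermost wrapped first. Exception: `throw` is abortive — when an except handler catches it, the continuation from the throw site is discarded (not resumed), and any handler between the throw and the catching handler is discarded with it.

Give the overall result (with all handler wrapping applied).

Evaluation trace:
emit(9) @ H0 ⇒ out+=9
ask @ H3 ⇒ 9
emit(2) @ H0 ⇒ out+=2
H0 returns [9, 2, 10]
H1 returns ([9, 2, 10], ())
H2 returns ([9, 2, 10], ())
H3 returns ([9, 2, 10], ())
= ([9, 2, 10], ())

Answer: ([9, 2, 10], ())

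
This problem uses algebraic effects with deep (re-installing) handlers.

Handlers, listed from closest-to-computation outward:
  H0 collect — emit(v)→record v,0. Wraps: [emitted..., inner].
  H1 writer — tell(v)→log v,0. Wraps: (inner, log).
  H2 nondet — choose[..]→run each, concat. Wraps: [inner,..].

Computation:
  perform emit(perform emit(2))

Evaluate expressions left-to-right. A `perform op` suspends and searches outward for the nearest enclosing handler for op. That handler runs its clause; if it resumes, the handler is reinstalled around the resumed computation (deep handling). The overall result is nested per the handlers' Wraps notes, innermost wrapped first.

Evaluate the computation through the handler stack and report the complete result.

Step-by-step:
emit(2) @ H0 ⇒ out+=2
emit(0) @ H0 ⇒ out+=0
H0 returns [2, 0, 0]
H1 returns ([2, 0, 0], ())
H2 returns [([2, 0, 0], ())]
= [([2, 0, 0], ())]

Answer: [([2, 0, 0], ())]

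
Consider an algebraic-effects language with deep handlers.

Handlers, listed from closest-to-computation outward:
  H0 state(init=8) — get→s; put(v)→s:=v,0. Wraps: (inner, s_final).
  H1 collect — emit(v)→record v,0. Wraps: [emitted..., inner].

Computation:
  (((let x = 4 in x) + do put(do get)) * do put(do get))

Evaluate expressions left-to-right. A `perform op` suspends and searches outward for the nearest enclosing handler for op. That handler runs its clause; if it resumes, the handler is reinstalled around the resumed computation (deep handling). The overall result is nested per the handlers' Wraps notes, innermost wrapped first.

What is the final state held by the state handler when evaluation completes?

Answer: 8

Step-by-step:
get @ H0 ⇒ 8
put(8) @ H0 ⇒ s:=8
get @ H0 ⇒ 8
put(8) @ H0 ⇒ s:=8
H0 returns (0, 8)
H1 returns [(0, 8)]
= [(0, 8)]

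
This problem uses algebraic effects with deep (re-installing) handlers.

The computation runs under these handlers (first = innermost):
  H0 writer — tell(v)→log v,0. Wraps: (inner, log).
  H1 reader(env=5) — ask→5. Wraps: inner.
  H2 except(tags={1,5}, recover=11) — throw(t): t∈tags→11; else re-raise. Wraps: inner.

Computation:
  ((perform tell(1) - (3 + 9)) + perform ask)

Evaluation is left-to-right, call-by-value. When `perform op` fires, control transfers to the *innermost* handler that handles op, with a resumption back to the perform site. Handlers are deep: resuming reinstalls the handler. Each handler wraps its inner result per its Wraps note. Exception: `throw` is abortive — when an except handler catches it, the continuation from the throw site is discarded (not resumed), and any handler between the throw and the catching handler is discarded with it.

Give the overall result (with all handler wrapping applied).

Answer: (-7, (1))

Evaluation trace:
tell(1) @ H0 ⇒ log+=1
ask @ H1 ⇒ 5
H0 returns (-7, (1))
H1 returns (-7, (1))
H2 returns (-7, (1))
= (-7, (1))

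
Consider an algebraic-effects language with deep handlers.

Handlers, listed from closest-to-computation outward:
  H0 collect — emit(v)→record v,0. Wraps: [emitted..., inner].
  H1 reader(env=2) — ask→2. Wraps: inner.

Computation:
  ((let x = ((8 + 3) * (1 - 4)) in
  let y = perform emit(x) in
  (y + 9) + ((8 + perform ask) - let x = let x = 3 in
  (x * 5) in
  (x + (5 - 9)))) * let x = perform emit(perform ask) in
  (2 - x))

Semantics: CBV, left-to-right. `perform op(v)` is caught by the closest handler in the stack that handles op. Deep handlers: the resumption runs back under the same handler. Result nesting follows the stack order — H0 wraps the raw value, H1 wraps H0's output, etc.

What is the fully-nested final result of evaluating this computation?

Answer: [-33, 2, 16]

Evaluation trace:
emit(-33) @ H0 ⇒ out+=-33
ask @ H1 ⇒ 2
ask @ H1 ⇒ 2
emit(2) @ H0 ⇒ out+=2
H0 returns [-33, 2, 16]
H1 returns [-33, 2, 16]
= [-33, 2, 16]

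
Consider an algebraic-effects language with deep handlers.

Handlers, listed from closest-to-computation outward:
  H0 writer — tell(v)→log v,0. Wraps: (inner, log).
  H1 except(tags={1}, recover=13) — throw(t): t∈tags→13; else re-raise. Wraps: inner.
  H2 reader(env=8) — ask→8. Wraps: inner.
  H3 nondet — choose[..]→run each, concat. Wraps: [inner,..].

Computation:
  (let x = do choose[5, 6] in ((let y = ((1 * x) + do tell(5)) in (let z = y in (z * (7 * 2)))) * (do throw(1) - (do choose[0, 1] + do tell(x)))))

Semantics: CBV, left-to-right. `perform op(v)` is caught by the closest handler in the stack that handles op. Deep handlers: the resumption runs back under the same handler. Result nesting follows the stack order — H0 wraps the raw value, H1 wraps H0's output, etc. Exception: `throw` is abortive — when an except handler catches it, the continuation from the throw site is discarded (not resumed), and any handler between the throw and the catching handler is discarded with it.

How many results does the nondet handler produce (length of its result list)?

Working:
choose[5, 6] @ H3
  branch[0] choose=5:
    tell(5) @ H0 ⇒ log+=5
    throw(1) @ H1 caught ⇒ 13
    H2 returns 13
    H3 returns [13]
  branch[1] choose=6:
    tell(5) @ H0 ⇒ log+=5
    throw(1) @ H1 caught ⇒ 13
    H2 returns 13
    H3 returns [13]
= [13, 13]

Answer: 2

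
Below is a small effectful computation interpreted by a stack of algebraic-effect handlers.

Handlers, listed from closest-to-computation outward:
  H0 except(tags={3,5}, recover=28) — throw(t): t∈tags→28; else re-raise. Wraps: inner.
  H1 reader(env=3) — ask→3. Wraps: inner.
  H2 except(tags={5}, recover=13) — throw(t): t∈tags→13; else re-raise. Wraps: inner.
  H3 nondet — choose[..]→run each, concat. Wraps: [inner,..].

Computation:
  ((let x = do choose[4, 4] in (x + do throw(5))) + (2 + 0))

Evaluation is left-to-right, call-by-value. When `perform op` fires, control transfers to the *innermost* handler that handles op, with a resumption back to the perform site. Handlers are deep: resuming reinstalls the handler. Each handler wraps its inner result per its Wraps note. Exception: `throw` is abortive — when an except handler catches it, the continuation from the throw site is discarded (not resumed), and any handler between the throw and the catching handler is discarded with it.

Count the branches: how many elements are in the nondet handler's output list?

Answer: 2

Working:
choose[4, 4] @ H3
  branch[0] choose=4:
    throw(5) @ H0 caught ⇒ 28
    H1 returns 28
    H2 returns 28
    H3 returns [28]
  branch[1] choose=4:
    throw(5) @ H0 caught ⇒ 28
    H1 returns 28
    H2 returns 28
    H3 returns [28]
= [28, 28]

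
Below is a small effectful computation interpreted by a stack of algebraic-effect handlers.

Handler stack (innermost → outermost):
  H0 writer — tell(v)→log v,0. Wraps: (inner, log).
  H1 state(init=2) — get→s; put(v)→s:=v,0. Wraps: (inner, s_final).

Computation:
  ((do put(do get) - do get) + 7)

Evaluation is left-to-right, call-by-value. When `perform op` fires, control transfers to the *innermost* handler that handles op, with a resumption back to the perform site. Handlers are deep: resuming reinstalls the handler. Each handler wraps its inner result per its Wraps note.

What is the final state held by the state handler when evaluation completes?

Working:
get @ H1 ⇒ 2
put(2) @ H1 ⇒ s:=2
get @ H1 ⇒ 2
H0 returns (5, ())
H1 returns ((5, ()), 2)
= ((5, ()), 2)

Answer: 2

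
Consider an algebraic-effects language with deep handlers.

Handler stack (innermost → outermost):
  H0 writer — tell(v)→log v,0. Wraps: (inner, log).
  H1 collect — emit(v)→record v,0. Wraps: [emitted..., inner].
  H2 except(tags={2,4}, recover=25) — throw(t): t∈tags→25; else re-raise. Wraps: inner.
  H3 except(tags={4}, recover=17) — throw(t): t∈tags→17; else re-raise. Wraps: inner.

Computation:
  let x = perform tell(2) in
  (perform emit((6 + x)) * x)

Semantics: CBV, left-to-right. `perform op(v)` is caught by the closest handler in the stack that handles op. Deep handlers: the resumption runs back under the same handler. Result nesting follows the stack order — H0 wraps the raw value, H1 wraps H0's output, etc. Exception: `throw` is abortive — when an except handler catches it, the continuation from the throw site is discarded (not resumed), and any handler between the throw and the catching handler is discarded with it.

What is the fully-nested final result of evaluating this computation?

Answer: [6, (0, (2))]

Evaluation trace:
tell(2) @ H0 ⇒ log+=2
emit(6) @ H1 ⇒ out+=6
H0 returns (0, (2))
H1 returns [6, (0, (2))]
H2 returns [6, (0, (2))]
H3 returns [6, (0, (2))]
= [6, (0, (2))]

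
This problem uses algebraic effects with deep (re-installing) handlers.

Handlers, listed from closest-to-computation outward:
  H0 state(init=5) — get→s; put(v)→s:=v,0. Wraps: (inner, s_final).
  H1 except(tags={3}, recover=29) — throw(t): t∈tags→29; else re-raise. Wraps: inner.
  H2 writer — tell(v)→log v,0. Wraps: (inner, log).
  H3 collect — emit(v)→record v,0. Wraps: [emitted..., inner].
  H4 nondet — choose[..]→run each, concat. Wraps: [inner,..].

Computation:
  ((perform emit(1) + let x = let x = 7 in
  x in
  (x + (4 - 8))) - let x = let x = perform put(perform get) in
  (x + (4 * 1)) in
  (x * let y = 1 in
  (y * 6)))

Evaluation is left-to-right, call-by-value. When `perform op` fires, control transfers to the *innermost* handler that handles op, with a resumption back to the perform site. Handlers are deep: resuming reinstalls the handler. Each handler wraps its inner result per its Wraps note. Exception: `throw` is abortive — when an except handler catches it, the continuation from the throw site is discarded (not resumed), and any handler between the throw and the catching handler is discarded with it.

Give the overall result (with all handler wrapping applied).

Answer: [[1, ((-21, 5), ())]]

Step-by-step:
emit(1) @ H3 ⇒ out+=1
get @ H0 ⇒ 5
put(5) @ H0 ⇒ s:=5
H0 returns (-21, 5)
H1 returns (-21, 5)
H2 returns ((-21, 5), ())
H3 returns [1, ((-21, 5), ())]
H4 returns [[1, ((-21, 5), ())]]
= [[1, ((-21, 5), ())]]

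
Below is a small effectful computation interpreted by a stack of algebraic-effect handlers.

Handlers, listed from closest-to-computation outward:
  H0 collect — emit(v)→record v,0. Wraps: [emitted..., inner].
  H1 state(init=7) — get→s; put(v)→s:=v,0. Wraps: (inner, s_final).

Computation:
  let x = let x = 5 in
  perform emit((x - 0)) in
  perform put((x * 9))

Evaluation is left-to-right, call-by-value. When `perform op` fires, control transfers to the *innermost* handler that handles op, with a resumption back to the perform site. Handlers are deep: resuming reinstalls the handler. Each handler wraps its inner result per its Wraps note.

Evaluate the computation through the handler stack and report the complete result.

Answer: ([5, 0], 0)

Step-by-step:
emit(5) @ H0 ⇒ out+=5
put(0) @ H1 ⇒ s:=0
H0 returns [5, 0]
H1 returns ([5, 0], 0)
= ([5, 0], 0)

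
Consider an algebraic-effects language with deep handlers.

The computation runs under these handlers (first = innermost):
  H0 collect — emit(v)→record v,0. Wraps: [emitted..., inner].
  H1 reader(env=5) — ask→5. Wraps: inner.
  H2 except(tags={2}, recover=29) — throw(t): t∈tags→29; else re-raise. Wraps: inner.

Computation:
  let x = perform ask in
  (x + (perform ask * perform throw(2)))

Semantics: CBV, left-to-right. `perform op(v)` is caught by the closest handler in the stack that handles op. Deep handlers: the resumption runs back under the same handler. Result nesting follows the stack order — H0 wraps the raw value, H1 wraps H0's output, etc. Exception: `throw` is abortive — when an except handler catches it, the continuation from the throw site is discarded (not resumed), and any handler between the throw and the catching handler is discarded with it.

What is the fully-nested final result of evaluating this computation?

Step-by-step:
ask @ H1 ⇒ 5
ask @ H1 ⇒ 5
throw(2) @ H2 caught ⇒ 29
= 29

Answer: 29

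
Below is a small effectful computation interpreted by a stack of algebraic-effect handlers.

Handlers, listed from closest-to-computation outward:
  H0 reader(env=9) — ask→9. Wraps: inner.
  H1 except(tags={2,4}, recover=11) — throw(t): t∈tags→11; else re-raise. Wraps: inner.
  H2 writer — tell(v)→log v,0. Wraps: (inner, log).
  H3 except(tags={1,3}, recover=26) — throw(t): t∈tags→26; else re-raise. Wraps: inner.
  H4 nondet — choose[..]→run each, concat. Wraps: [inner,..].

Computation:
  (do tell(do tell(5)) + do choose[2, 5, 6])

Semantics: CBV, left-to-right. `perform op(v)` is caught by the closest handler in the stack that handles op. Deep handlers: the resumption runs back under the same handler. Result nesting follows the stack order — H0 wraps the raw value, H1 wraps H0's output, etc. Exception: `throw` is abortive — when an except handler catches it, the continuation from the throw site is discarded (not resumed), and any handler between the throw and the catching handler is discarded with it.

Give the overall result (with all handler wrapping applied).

Answer: [(2, (5, 0)), (5, (5, 0)), (6, (5, 0))]

Working:
tell(5) @ H2 ⇒ log+=5
tell(0) @ H2 ⇒ log+=0
choose[2, 5, 6] @ H4
  branch[0] choose=2:
    H0 returns 2
    H1 returns 2
    H2 returns (2, (5, 0))
    H3 returns (2, (5, 0))
    H4 returns [(2, (5, 0))]
  branch[1] choose=5:
    H0 returns 5
    H1 returns 5
    H2 returns (5, (5, 0))
    H3 returns (5, (5, 0))
    H4 returns [(5, (5, 0))]
  branch[2] choose=6:
    H0 returns 6
    H1 returns 6
    H2 returns (6, (5, 0))
    H3 returns (6, (5, 0))
    H4 returns [(6, (5, 0))]
= [(2, (5, 0)), (5, (5, 0)), (6, (5, 0))]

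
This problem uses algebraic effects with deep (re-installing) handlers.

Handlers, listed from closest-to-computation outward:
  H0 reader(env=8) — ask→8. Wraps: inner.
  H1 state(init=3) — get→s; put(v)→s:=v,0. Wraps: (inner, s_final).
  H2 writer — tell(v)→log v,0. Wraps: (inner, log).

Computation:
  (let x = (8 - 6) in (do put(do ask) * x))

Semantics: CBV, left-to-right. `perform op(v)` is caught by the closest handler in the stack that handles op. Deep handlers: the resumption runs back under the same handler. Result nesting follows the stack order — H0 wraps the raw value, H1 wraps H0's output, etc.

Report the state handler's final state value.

Answer: 8

Evaluation trace:
ask @ H0 ⇒ 8
put(8) @ H1 ⇒ s:=8
H0 returns 0
H1 returns (0, 8)
H2 returns ((0, 8), ())
= ((0, 8), ())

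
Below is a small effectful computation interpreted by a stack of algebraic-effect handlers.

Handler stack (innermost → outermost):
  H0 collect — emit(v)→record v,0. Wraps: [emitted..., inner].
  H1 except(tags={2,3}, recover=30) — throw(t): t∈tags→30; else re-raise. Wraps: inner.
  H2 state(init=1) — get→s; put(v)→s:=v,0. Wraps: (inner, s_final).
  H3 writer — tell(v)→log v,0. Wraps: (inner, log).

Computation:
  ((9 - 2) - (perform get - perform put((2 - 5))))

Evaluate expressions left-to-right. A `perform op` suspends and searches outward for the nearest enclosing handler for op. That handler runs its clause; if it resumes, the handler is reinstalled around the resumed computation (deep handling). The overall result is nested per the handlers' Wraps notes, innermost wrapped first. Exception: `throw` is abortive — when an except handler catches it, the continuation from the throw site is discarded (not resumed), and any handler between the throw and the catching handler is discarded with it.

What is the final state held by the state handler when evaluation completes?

Step-by-step:
get @ H2 ⇒ 1
put(-3) @ H2 ⇒ s:=-3
H0 returns [6]
H1 returns [6]
H2 returns ([6], -3)
H3 returns (([6], -3), ())
= (([6], -3), ())

Answer: -3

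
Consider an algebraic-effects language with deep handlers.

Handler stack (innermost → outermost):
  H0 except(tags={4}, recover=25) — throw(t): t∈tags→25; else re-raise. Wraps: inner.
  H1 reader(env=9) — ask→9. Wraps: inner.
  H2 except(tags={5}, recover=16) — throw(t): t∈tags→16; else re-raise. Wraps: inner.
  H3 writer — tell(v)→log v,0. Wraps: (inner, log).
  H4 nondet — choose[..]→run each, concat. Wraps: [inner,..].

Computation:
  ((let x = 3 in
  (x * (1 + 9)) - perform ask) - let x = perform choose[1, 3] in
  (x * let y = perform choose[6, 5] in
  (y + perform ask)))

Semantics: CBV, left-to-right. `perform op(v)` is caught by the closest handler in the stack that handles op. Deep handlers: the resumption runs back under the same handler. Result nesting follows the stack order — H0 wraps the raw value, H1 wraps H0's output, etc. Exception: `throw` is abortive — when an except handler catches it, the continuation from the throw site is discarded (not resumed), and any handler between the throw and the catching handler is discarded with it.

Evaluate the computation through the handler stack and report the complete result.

Answer: [(6, ()), (7, ()), (-24, ()), (-21, ())]

Evaluation trace:
ask @ H1 ⇒ 9
choose[1, 3] @ H4
  branch[0] choose=1:
    choose[6, 5] @ H4
      branch[0] choose=6:
        ask @ H1 ⇒ 9
        H0 returns 6
        H1 returns 6
        H2 returns 6
        H3 returns (6, ())
        H4 returns [(6, ())]
      branch[1] choose=5:
        ask @ H1 ⇒ 9
        H0 returns 7
        H1 returns 7
        H2 returns 7
        H3 returns (7, ())
        H4 returns [(7, ())]
  branch[1] choose=3:
    choose[6, 5] @ H4
      branch[0] choose=6:
        ask @ H1 ⇒ 9
        H0 returns -24
        H1 returns -24
        H2 returns -24
        H3 returns (-24, ())
        H4 returns [(-24, ())]
      branch[1] choose=5:
        ask @ H1 ⇒ 9
        H0 returns -21
        H1 returns -21
        H2 returns -21
        H3 returns (-21, ())
        H4 returns [(-21, ())]
= [(6, ()), (7, ()), (-24, ()), (-21, ())]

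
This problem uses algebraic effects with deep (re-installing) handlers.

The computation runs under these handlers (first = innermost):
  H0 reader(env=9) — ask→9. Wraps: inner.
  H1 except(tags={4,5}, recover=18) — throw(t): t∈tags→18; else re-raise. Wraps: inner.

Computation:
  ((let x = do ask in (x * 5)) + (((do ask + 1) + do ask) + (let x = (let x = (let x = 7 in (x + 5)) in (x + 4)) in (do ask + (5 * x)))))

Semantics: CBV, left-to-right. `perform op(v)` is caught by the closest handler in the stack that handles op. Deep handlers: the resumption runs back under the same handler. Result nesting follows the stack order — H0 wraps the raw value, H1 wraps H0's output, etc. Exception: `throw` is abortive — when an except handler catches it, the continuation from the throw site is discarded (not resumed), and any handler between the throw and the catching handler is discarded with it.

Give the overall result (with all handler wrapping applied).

Answer: 153

Evaluation trace:
ask @ H0 ⇒ 9
ask @ H0 ⇒ 9
ask @ H0 ⇒ 9
ask @ H0 ⇒ 9
H0 returns 153
H1 returns 153
= 153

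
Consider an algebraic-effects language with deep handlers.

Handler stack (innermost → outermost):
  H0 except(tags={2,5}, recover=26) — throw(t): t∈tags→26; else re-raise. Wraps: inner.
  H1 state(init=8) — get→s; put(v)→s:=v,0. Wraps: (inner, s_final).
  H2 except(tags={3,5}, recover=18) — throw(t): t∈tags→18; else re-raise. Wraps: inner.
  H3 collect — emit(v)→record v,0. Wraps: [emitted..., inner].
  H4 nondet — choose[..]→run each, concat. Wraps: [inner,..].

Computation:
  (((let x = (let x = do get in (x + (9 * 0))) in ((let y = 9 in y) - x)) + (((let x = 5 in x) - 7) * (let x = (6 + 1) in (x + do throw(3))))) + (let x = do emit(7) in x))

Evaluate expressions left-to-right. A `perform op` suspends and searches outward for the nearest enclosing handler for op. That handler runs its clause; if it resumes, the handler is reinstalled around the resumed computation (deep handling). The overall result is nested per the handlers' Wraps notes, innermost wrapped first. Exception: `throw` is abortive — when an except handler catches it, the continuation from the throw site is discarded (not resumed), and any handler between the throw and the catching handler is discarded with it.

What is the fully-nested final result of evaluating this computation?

Answer: [[18]]

Evaluation trace:
get @ H1 ⇒ 8
throw(3) @ H0 re-raised
throw(3) @ H2 caught ⇒ 18
H3 returns [18]
H4 returns [[18]]
= [[18]]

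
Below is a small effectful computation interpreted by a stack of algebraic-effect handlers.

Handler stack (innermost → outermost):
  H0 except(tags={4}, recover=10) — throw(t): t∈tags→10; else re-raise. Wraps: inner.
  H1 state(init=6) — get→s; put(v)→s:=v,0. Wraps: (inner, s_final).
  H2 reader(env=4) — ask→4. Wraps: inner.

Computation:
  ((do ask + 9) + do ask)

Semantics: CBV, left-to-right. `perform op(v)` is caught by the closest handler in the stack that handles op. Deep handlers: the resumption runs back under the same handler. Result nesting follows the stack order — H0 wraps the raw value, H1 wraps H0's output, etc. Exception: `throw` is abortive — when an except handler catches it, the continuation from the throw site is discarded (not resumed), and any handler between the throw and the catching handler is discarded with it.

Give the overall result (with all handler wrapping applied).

Answer: (17, 6)

Working:
ask @ H2 ⇒ 4
ask @ H2 ⇒ 4
H0 returns 17
H1 returns (17, 6)
H2 returns (17, 6)
= (17, 6)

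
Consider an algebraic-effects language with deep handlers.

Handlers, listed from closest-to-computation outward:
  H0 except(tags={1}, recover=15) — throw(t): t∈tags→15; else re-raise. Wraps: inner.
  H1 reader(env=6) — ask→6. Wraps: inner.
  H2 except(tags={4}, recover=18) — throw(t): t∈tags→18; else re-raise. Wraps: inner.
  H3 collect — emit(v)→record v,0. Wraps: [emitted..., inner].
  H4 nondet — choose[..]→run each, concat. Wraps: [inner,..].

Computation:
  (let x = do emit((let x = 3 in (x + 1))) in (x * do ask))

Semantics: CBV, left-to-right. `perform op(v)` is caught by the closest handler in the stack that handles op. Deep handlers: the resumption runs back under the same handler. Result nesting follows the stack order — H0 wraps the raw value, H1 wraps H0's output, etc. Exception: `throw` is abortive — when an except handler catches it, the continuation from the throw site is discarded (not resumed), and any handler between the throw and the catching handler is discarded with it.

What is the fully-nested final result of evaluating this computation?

Answer: [[4, 0]]

Step-by-step:
emit(4) @ H3 ⇒ out+=4
ask @ H1 ⇒ 6
H0 returns 0
H1 returns 0
H2 returns 0
H3 returns [4, 0]
H4 returns [[4, 0]]
= [[4, 0]]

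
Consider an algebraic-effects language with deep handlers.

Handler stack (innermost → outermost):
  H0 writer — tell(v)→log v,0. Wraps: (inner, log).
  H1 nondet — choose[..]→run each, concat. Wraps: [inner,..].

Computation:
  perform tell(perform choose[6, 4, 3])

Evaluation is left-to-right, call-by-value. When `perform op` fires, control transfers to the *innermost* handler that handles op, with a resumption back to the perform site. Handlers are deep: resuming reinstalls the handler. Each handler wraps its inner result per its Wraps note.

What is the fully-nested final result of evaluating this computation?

Answer: [(0, (6)), (0, (4)), (0, (3))]

Working:
choose[6, 4, 3] @ H1
  branch[0] choose=6:
    tell(6) @ H0 ⇒ log+=6
    H0 returns (0, (6))
    H1 returns [(0, (6))]
  branch[1] choose=4:
    tell(4) @ H0 ⇒ log+=4
    H0 returns (0, (4))
    H1 returns [(0, (4))]
  branch[2] choose=3:
    tell(3) @ H0 ⇒ log+=3
    H0 returns (0, (3))
    H1 returns [(0, (3))]
= [(0, (6)), (0, (4)), (0, (3))]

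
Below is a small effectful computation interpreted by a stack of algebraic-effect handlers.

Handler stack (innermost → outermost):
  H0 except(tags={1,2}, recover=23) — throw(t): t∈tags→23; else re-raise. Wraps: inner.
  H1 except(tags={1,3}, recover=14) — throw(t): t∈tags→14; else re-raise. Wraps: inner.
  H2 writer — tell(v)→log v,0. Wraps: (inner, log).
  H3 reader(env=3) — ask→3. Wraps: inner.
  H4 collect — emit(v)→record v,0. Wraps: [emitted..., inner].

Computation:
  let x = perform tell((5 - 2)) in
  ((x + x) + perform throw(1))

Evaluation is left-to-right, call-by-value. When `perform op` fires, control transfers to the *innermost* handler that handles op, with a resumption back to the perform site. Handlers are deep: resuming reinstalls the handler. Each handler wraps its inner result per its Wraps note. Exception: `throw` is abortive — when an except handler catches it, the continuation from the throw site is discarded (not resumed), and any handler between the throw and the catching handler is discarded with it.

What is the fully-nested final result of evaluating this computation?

Answer: [(23, (3))]

Evaluation trace:
tell(3) @ H2 ⇒ log+=3
throw(1) @ H0 caught ⇒ 23
H1 returns 23
H2 returns (23, (3))
H3 returns (23, (3))
H4 returns [(23, (3))]
= [(23, (3))]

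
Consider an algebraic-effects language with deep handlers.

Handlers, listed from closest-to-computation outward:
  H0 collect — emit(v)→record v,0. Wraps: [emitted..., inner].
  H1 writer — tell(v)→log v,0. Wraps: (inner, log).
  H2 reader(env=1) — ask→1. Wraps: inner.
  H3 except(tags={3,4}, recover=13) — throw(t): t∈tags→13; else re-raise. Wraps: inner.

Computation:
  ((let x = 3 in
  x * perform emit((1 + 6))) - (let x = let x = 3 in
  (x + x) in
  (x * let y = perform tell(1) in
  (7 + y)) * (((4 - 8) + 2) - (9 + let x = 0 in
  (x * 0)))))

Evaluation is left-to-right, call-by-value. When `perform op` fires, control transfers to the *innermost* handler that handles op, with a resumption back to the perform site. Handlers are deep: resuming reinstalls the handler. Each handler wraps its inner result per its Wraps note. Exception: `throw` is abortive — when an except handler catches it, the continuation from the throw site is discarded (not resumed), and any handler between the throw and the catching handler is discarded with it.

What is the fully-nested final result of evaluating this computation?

Evaluation trace:
emit(7) @ H0 ⇒ out+=7
tell(1) @ H1 ⇒ log+=1
H0 returns [7, 462]
H1 returns ([7, 462], (1))
H2 returns ([7, 462], (1))
H3 returns ([7, 462], (1))
= ([7, 462], (1))

Answer: ([7, 462], (1))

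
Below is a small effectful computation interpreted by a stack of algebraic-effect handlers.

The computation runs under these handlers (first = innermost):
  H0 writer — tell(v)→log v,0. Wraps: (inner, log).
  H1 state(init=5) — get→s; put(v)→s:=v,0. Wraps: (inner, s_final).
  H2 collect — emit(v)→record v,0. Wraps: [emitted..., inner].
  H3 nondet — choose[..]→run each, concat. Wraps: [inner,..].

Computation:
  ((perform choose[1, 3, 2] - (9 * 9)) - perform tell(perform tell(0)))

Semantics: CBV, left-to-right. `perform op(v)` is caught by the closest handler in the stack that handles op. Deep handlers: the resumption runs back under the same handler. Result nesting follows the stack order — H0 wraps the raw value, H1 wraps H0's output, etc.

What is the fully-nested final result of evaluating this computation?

Answer: [[((-80, (0, 0)), 5)], [((-78, (0, 0)), 5)], [((-79, (0, 0)), 5)]]

Step-by-step:
choose[1, 3, 2] @ H3
  branch[0] choose=1:
    tell(0) @ H0 ⇒ log+=0
    tell(0) @ H0 ⇒ log+=0
    H0 returns (-80, (0, 0))
    H1 returns ((-80, (0, 0)), 5)
    H2 returns [((-80, (0, 0)), 5)]
    H3 returns [[((-80, (0, 0)), 5)]]
  branch[1] choose=3:
    tell(0) @ H0 ⇒ log+=0
    tell(0) @ H0 ⇒ log+=0
    H0 returns (-78, (0, 0))
    H1 returns ((-78, (0, 0)), 5)
    H2 returns [((-78, (0, 0)), 5)]
    H3 returns [[((-78, (0, 0)), 5)]]
  branch[2] choose=2:
    tell(0) @ H0 ⇒ log+=0
    tell(0) @ H0 ⇒ log+=0
    H0 returns (-79, (0, 0))
    H1 returns ((-79, (0, 0)), 5)
    H2 returns [((-79, (0, 0)), 5)]
    H3 returns [[((-79, (0, 0)), 5)]]
= [[((-80, (0, 0)), 5)], [((-78, (0, 0)), 5)], [((-79, (0, 0)), 5)]]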